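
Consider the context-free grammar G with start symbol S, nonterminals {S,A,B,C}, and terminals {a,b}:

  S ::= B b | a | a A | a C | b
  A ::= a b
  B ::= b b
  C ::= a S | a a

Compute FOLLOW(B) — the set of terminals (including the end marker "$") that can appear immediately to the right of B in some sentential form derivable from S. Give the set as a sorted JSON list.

FIRST sets, iterate to fixpoint:
[1]
  A via A→a b: +{a}
  B via B→b b: +{b}
  C via C→a S: +{a}
  S via S→B b: +{b}
  S via S→a: +{a}
  S: {a,b}  A: {a}  B: {b}  C: {a}
[2] (no change)
  S: {a,b}  A: {a}  B: {b}  C: {a}

Compute FOLLOW by fixpoint:
seed FOLLOW(S) with $
pass 1:
  S→B b: FOLLOW(B) ⊇ FIRST(b) = {b}; new: +{b}
  S→a A: FOLLOW(A) ⊇ FOLLOW(S) ⊇ {$}; new: +{$}
  S→a C: FOLLOW(C) ⊇ FOLLOW(S) ⊇ {$}; new: +{$}
  FOLLOW[S]={$}  FOLLOW[A]={$}  FOLLOW[B]={b}  FOLLOW[C]={$}
pass 2: — fixpoint
  FOLLOW[S]={$}  FOLLOW[A]={$}  FOLLOW[B]={b}  FOLLOW[C]={$}

FOLLOW(B) = ["b"]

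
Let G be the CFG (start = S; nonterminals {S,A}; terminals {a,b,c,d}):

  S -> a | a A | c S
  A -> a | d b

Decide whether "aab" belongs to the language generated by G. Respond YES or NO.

Convert to CNF:
  S -> T2 A | T3 S | a
  A -> T0 T1 | a
  T0 -> d
  T1 -> b
  T2 -> a
  T3 -> c

CYK table (by increasing span):
  [0..0]={A,S,T2}  "a"  orig:{A,S}
  [1..1]={A,S,T2}  "a"  orig:{A,S}
  [2..2]={T1}  "b"  orig:{}
  [0..1]={S}  "aa"
  [1..2]=∅  "ab"
  [0..2]=∅  "aab"

S ∉ T[0,2] ⇒ NO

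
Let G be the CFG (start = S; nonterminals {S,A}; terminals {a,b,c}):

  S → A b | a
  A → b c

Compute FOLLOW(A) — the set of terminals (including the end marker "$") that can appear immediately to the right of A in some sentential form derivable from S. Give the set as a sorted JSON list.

FIRST iteration:
pass 1:
  A via A→b c: +{b}
  S via S→A b: +{b}
  S via S→a: +{a}
  FIRST[S]={a,b}  FIRST[A]={b}
pass 2: (stable)
  FIRST[S]={a,b}  FIRST[A]={b}

FOLLOW iteration:
seed FOLLOW(S) with $
round 1:
  S→A b: FOLLOW(A) ⊇ FIRST(b) = {b}; new: +{b}
  FOLLOW[S]={$}  FOLLOW[A]={b}
round 2: — fixpoint
  FOLLOW[S]={$}  FOLLOW[A]={b}

FOLLOW(A) = ["b"]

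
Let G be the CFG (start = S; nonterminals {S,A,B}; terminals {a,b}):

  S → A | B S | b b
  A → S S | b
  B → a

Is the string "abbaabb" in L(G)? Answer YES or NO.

Convert to CNF:
  S -> B S | S S | T0 T0 | b
  A -> S S | b
  B -> a
  T0 -> b

Fill CYK table bottom-up:
  T[0,0] 'a' = {B}
  T[1,1] 'b' = {A,S,T0}  orig:{A,S}
  T[2,2] 'b' = {A,S,T0}  orig:{A,S}
  T[3,3] 'a' = {B}
  T[4,4] 'a' = {B}
  T[5,5] 'b' = {A,S,T0}  orig:{A,S}
  T[6,6] 'b' = {A,S,T0}  orig:{A,S}
  T[0,1] 'ab' = {S}
  T[1,2] 'bb' = {A,S}
  T[2,3] 'ba' = ∅
  T[3,4] 'aa' = ∅
  T[4,5] 'ab' = {S}
  T[5,6] 'bb' = {A,S}
  T[0,2] 'abb' = {A,S}
  T[1,3] 'bba' = ∅
  T[2,4] 'baa' = ∅
  T[3,5] 'aab' = {S}
  T[4,6] 'abb' = {A,S}
  T[0,3] 'abba' = ∅
  T[1,4] 'bbaa' = ∅
  T[2,5] 'baab' = {A,S}
  T[3,6] 'aabb' = {A,S}
  T[0,4] 'abbaa' = ∅
  T[1,5] 'bbaab' = {A,S}
  T[2,6] 'baabb' = {A,S}
  T[0,5] 'abbaab' = {A,S}
  T[1,6] 'bbaabb' = {A,S}
  T[0,6] 'abbaabb' = {A,S}

S ∈ T[0,6] ⇒ YES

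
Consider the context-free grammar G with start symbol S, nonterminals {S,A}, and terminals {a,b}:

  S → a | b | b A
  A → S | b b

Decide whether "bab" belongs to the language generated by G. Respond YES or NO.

Convert to CNF:
  S -> T0 A | a | b
  A -> T0 A | T0 T0 | a | b
  T0 -> b

CYK table (by increasing span):
  cell(0,0) b: {A,S,T0}  orig:{A,S}
  cell(1,1) a: {A,S}
  cell(2,2) b: {A,S,T0}  orig:{A,S}
  cell(0,1) ba: {A,S}
  cell(1,2) ab: ∅
  cell(0,2) bab: ∅

S ∉ T[0,2] ⇒ NO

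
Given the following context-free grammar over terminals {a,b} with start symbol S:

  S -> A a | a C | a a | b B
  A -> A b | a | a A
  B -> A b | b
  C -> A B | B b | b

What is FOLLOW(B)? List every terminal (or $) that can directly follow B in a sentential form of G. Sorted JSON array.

FIRST sets, iterate to fixpoint:
round 1:
  A via A→a: +{a}
  B via B→A b: +{a}
  B via B→b: +{b}
  C via C→A B: +{a}
  C via C→B b: +{b}
  S via S→A a: +{a}
  S via S→b B: +{b}
  S: {a,b}  A: {a}  B: {a,b}  C: {a,b}
round 2: — fixpoint
  S: {a,b}  A: {a}  B: {a,b}  C: {a,b}

Compute FOLLOW by fixpoint:
initialize: $ ∈ FOLLOW(S)
iter 1:
  A→A b: FOLLOW(A) ⊇ FIRST(b) = {b}; new: +{b}
  C→A B: FOLLOW(A) ⊇ FIRST(B) = {a,b}; new: +{a}
  C→B b: FOLLOW(B) ⊇ FIRST(b) = {b}; new: +{b}
  S→a C: FOLLOW(C) ⊇ FOLLOW(S) ⊇ {$}; new: +{$}
  S→b B: FOLLOW(B) ⊇ FOLLOW(S) ⊇ {$}; new: +{$}
  FOLLOW(S)={$}  FOLLOW(A)={a,b}  FOLLOW(B)={$,b}  FOLLOW(C)={$}
iter 2: — fixpoint
  FOLLOW(S)={$}  FOLLOW(A)={a,b}  FOLLOW(B)={$,b}  FOLLOW(C)={$}

FOLLOW(B) = ["$", "b"]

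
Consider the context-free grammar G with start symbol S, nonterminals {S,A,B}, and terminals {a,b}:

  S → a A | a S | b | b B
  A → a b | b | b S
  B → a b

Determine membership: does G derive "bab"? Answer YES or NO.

CNF form of G:
  S -> T0 A | T0 S | T1 B | b
  A -> T0 T1 | T1 S | b
  B -> T0 T1
  T0 -> a
  T1 -> b

CYK table (by increasing span):
  [0..0]={A,S,T1}  "b"  orig:{A,S}
  [1..1]={T0}  "a"  orig:{}
  [2..2]={A,S,T1}  "b"  orig:{A,S}
  [0..1]=∅  "ba"
  [1..2]={A,B,S}  "ab"
  [0..2]={A,S}  "bab"

S ∈ T[0,2] ⇒ YES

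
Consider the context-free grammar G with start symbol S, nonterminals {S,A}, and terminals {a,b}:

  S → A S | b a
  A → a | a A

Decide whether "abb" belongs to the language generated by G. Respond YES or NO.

Convert to CNF:
  S -> A S | T1 T0
  A -> T0 A | a
  T0 -> a
  T1 -> b

CYK table (by increasing span):
  cell(0,0) a: {A,T0}  orig:{A}
  cell(1,1) b: {T1}  orig:{}
  cell(2,2) b: {T1}  orig:{}
  cell(0,1) ab: ∅
  cell(1,2) bb: ∅
  cell(0,2) abb: ∅

S ∉ T[0,2] ⇒ NO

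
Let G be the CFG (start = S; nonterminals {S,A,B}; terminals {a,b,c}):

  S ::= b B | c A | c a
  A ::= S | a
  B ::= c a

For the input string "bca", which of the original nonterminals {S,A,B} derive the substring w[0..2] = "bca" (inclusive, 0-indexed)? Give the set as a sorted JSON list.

CNF form of G:
  S -> T0 B | T1 A | T1 T2
  A -> T0 B | T1 A | T1 T2 | a
  B -> T1 T2
  T0 -> b
  T1 -> c
  T2 -> a

CYK fill (cells [i..j] with 0 ≤ i ≤ j ≤ 2 only):
  cell(0,0) b: {T0}  orig:{}
  cell(1,1) c: {T1}  orig:{}
  cell(2,2) a: {A,T2}  orig:{A}
  cell(0,1) bc: ∅
  cell(1,2) ca: {A,B,S}
  cell(0,2) bca: {A,S}

Original NTs in T[0,2] deriving "bca": ["A", "S"]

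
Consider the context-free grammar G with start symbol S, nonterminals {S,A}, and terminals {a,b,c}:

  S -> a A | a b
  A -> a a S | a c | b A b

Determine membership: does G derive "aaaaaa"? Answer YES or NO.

Convert to CNF:
  S -> T0 A | T0 T2
  A -> T0 T1 | T0 X3 | T2 X4
  T0 -> a
  T1 -> c
  T2 -> b
  X3 -> T0 S
  X4 -> A T2

CYK fill:
  T[0,0] 'a' = {T0}  orig:{}
  T[1,1] 'a' = {T0}  orig:{}
  T[2,2] 'a' = {T0}  orig:{}
  T[3,3] 'a' = {T0}  orig:{}
  T[4,4] 'a' = {T0}  orig:{}
  T[5,5] 'a' = {T0}  orig:{}
  T[0,1] 'aa' = ∅
  T[1,2] 'aa' = ∅
  T[2,3] 'aa' = ∅
  T[3,4] 'aa' = ∅
  T[4,5] 'aa' = ∅
  T[0,2] 'aaa' = ∅
  T[1,3] 'aaa' = ∅
  T[2,4] 'aaa' = ∅
  T[3,5] 'aaa' = ∅
  T[0,3] 'aaaa' = ∅
  T[1,4] 'aaaa' = ∅
  T[2,5] 'aaaa' = ∅
  T[0,4] 'aaaaa' = ∅
  T[1,5] 'aaaaa' = ∅
  T[0,5] 'aaaaaa' = ∅

S ∉ T[0,5] ⇒ NO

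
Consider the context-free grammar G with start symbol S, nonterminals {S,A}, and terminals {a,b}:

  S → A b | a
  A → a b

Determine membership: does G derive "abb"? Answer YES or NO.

Convert to CNF:
  S -> A T1 | a
  A -> T0 T1
  T0 -> a
  T1 -> b

CYK table (by increasing span):
  T[0,0] 'a' = {S,T0}  orig:{S}
  T[1,1] 'b' = {T1}  orig:{}
  T[2,2] 'b' = {T1}  orig:{}
  T[0,1] 'ab' = {A}
  T[1,2] 'bb' = ∅
  T[0,2] 'abb' = {S}

S ∈ T[0,2] ⇒ YES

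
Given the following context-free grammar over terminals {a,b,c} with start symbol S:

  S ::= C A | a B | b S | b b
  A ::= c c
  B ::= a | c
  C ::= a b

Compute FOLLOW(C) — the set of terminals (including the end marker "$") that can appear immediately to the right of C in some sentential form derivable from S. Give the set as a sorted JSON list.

FIRST iteration:
round 1:
  A via A→c c: +{c}
  B via B→a: +{a}
  B via B→c: +{c}
  C via C→a b: +{a}
  S via S→C A: +{a}
  S via S→b S: +{b}
  S: {a,b}  A: {c}  B: {a,c}  C: {a}
round 2: (no change)
  S: {a,b}  A: {c}  B: {a,c}  C: {a}

Compute FOLLOW by fixpoint:
seed FOLLOW(S) with $
pass 1:
  S→C A: FOLLOW(C) ⊇ FIRST(A) = {c}; new: +{c}
  S→C A: FOLLOW(A) ⊇ FOLLOW(S) ⊇ {$}; new: +{$}
  S→a B: FOLLOW(B) ⊇ FOLLOW(S) ⊇ {$}; new: +{$}
  FOLLOW(S)={$}  FOLLOW(A)={$}  FOLLOW(B)={$}  FOLLOW(C)={c}
pass 2: — fixpoint
  FOLLOW(S)={$}  FOLLOW(A)={$}  FOLLOW(B)={$}  FOLLOW(C)={c}

FOLLOW(C) = ["c"]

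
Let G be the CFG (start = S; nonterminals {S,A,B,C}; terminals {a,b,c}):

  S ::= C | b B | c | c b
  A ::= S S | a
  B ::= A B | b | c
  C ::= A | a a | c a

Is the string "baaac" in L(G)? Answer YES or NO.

Convert to CNF:
  S -> S S | T0 T0 | T1 T0 | T1 T2 | T2 B | a | c
  A -> S S | a
  B -> A B | b | c
  C -> S S | T0 T0 | T1 T0 | a
  T0 -> a
  T1 -> c
  T2 -> b

Fill CYK table bottom-up:
  cell(0,0) b: {B,T2}  orig:{B}
  cell(1,1) a: {A,C,S,T0}  orig:{A,C,S}
  cell(2,2) a: {A,C,S,T0}  orig:{A,C,S}
  cell(3,3) a: {A,C,S,T0}  orig:{A,C,S}
  cell(4,4) c: {B,S,T1}  orig:{B,S}
  cell(0,1) ba: ∅
  cell(1,2) aa: {A,C,S}
  cell(2,3) aa: {A,C,S}
  cell(3,4) ac: {A,B,C,S}
  cell(0,2) baa: ∅
  cell(1,3) aaa: {A,C,S}
  cell(2,4) aac: {A,B,C,S}
  cell(0,3) baaa: ∅
  cell(1,4) aaac: {A,B,C,S}
  cell(0,4) baaac: {S}

S ∈ T[0,4] ⇒ YES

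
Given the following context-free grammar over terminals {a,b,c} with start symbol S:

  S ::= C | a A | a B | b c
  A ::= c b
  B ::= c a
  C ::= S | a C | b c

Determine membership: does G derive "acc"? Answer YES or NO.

Convert to CNF:
  S -> T1 T0 | T2 A | T2 B | T2 C
  A -> T0 T1
  B -> T0 T2
  C -> T1 T0 | T2 A | T2 B | T2 C
  T0 -> c
  T1 -> b
  T2 -> a

CYK fill:
  cell(0,0) a: {T2}  orig:{}
  cell(1,1) c: {T0}  orig:{}
  cell(2,2) c: {T0}  orig:{}
  cell(0,1) ac: ∅
  cell(1,2) cc: ∅
  cell(0,2) acc: ∅

S ∉ T[0,2] ⇒ NO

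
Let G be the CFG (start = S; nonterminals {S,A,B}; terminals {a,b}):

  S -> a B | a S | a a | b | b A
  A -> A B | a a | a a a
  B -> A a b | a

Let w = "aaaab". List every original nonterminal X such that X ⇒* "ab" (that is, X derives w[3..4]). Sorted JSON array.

CNF form of G:
  S -> T0 B | T0 S | T0 T0 | T1 A | b
  A -> A B | T0 T0 | T0 X2
  B -> A X3 | a
  T0 -> a
  T1 -> b
  X2 -> T0 T0
  X3 -> T0 T1

CYK fill, restricted to cells inside w[3..4]:
  cell(3,3) a: {B,T0}  orig:{B}
  cell(4,4) b: {S,T1}  orig:{S}
  cell(3,4) ab: {S,X3}  orig:{S}

Original NTs in T[3,4] deriving "ab": ["S"]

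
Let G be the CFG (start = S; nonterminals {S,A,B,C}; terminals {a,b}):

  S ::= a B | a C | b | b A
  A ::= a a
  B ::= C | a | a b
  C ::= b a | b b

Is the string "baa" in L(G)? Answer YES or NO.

Convert to CNF:
  S -> T0 B | T0 C | T1 A | b
  A -> T0 T0
  B -> T0 T1 | T1 T0 | T1 T1 | a
  C -> T1 T0 | T1 T1
  T0 -> a
  T1 -> b

CYK table (by increasing span):
  [0..0]={S,T1}  "b"  orig:{S}
  [1..1]={B,T0}  "a"  orig:{B}
  [2..2]={B,T0}  "a"  orig:{B}
  [0..1]={B,C}  "ba"
  [1..2]={A,S}  "aa"
  [0..2]={S}  "baa"

S ∈ T[0,2] ⇒ YES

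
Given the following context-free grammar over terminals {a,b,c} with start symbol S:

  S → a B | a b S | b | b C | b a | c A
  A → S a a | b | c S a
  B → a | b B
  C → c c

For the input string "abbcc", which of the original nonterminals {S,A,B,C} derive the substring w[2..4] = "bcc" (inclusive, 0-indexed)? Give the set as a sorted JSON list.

Convert to CNF:
  S -> T0 B | T0 X5 | T1 A | T2 C | T2 T0 | b
  A -> S X3 | T1 X4 | b
  B -> T2 B | a
  C -> T1 T1
  T0 -> a
  T1 -> c
  T2 -> b
  X3 -> T0 T0
  X4 -> S T0
  X5 -> T2 S

CYK fill — only the sub-triangle for w[2..4]:
  cell(2,2) b: {A,S,T2}  orig:{A,S}
  cell(3,3) c: {T1}  orig:{}
  cell(4,4) c: {T1}  orig:{}
  cell(2,3) bc: ∅
  cell(3,4) cc: {C}
  cell(2,4) bcc: {S}

Original NTs in T[2,4] deriving "bcc": ["S"]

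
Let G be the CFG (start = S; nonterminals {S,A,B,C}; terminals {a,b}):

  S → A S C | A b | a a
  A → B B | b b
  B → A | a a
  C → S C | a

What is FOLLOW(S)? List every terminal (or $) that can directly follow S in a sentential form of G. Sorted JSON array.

FIRST iteration:
iter 1:
  A via A→b b: +{b}
  B via B→A: +{b}
  B via B→a a: +{a}
  C via C→a: +{a}
  S via S→A S C: +{b}
  S via S→a a: +{a}
  S: {a,b}  A: {b}  B: {a,b}  C: {a}
iter 2:
  A via A→B B: +{a}
  C via C→S C: +{b}
  S: {a,b}  A: {a,b}  B: {a,b}  C: {a,b}
iter 3: — fixpoint
  S: {a,b}  A: {a,b}  B: {a,b}  C: {a,b}

Compute FOLLOW by fixpoint:
initialize: $ ∈ FOLLOW(S)
iter 1:
  A→B B: FOLLOW(B) ⊇ FIRST(B) = {a,b}; new: +{a,b}
  B→A: FOLLOW(A) ⊇ FOLLOW(B) ⊇ {a,b}; new: +{a,b}
  C→S C: FOLLOW(S) ⊇ FIRST(C) = {a,b}; new: +{a,b}
  S→A S C: FOLLOW(C) ⊇ FOLLOW(S) ⊇ {$,a,b}; new: +{$,a,b}
  FOLLOW(S)={$,a,b}  FOLLOW(A)={a,b}  FOLLOW(B)={a,b}  FOLLOW(C)={$,a,b}
iter 2: done
  FOLLOW(S)={$,a,b}  FOLLOW(A)={a,b}  FOLLOW(B)={a,b}  FOLLOW(C)={$,a,b}

FOLLOW(S) = ["$", "a", "b"]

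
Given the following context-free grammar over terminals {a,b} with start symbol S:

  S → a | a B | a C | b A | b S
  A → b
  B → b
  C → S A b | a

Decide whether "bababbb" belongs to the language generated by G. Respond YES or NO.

CNF form of G:
  S -> T0 A | T0 S | T1 B | T1 C | a
  A -> b
  B -> b
  C -> S X2 | a
  T0 -> b
  T1 -> a
  X2 -> A T0

CYK table (by increasing span):
  T[0,0] 'b' = {A,B,T0}  orig:{A,B}
  T[1,1] 'a' = {C,S,T1}  orig:{C,S}
  T[2,2] 'b' = {A,B,T0}  orig:{A,B}
  T[3,3] 'a' = {C,S,T1}  orig:{C,S}
  T[4,4] 'b' = {A,B,T0}  orig:{A,B}
  T[5,5] 'b' = {A,B,T0}  orig:{A,B}
  T[6,6] 'b' = {A,B,T0}  orig:{A,B}
  T[0,1] 'ba' = {S}
  T[1,2] 'ab' = {S}
  T[2,3] 'ba' = {S}
  T[3,4] 'ab' = {S}
  T[4,5] 'bb' = {S,X2}  orig:{S}
  T[5,6] 'bb' = {S,X2}  orig:{S}
  T[0,2] 'bab' = {S}
  T[1,3] 'aba' = ∅
  T[2,4] 'bab' = {S}
  T[3,5] 'abb' = {C}
  T[4,6] 'bbb' = {S}
  T[0,3] 'baba' = ∅
  T[1,4] 'abab' = ∅
  T[2,5] 'babb' = {C}
  T[3,6] 'abbb' = {C}
  T[0,4] 'babab' = ∅
  T[1,5] 'ababb' = {S}
  T[2,6] 'babbb' = {C}
  T[0,5] 'bababb' = {S}
  T[1,6] 'ababbb' = {S}
  T[0,6] 'bababbb' = {S}

S ∈ T[0,6] ⇒ YES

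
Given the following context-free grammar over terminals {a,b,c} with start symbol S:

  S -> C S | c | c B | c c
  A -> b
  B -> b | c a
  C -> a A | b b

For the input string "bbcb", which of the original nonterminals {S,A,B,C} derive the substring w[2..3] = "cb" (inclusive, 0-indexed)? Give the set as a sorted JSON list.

CNF form of G:
  S -> C S | T0 B | T0 T0 | c
  A -> b
  B -> T0 T1 | b
  C -> T1 A | T2 T2
  T0 -> c
  T1 -> a
  T2 -> b

CYK table (by increasing span) (cells [i..j] with 2 ≤ i ≤ j ≤ 3 only):
  T[2,2] 'c' = {S,T0}  orig:{S}
  T[3,3] 'b' = {A,B,T2}  orig:{A,B}
  T[2,3] 'cb' = {S}

Original NTs in T[2,3] deriving "cb": ["S"]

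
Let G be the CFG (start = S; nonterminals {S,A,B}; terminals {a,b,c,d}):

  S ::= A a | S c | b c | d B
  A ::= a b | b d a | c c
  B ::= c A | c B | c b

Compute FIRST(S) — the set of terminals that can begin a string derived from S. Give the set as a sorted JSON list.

FIRST iteration:
pass 1:
  A via A→a b: +{a}
  A via A→b d a: +{b}
  A via A→c c: +{c}
  B via B→c A: +{c}
  S via S→A a: +{a,b,c}
  S via S→d B: +{d}
  S: {a,b,c,d}  A: {a,b,c}  B: {c}
pass 2: — fixpoint
  S: {a,b,c,d}  A: {a,b,c}  B: {c}

FIRST(S) = ["a", "b", "c", "d"]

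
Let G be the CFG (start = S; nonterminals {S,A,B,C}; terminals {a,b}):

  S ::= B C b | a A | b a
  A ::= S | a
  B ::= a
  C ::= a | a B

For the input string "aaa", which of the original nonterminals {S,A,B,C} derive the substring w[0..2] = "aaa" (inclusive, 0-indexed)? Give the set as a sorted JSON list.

CNF form of G:
  S -> B X3 | T0 T1 | T1 A
  A -> B X2 | T0 T1 | T1 A | a
  B -> a
  C -> T1 B | a
  T0 -> b
  T1 -> a
  X2 -> C T0
  X3 -> C T0

CYK fill — only the sub-triangle for w[0..2]:
  T[0,0] 'a' = {A,B,C,T1}  orig:{A,B,C}
  T[1,1] 'a' = {A,B,C,T1}  orig:{A,B,C}
  T[2,2] 'a' = {A,B,C,T1}  orig:{A,B,C}
  T[0,1] 'aa' = {A,C,S}
  T[1,2] 'aa' = {A,C,S}
  T[0,2] 'aaa' = {A,S}

Original NTs in T[0,2] deriving "aaa": ["A", "S"]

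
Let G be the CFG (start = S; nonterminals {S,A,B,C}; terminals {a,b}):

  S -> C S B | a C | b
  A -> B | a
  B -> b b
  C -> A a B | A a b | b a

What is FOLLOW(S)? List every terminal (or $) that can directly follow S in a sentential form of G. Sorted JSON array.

FIRST sets, iterate to fixpoint:
round 1:
  A via A→a: +{a}
  B via B→b b: +{b}
  C via C→A a B: +{a}
  C via C→b a: +{b}
  S via S→C S B: +{a,b}
  S: {a,b}  A: {a}  B: {b}  C: {a,b}
round 2:
  A via A→B: +{b}
  S: {a,b}  A: {a,b}  B: {b}  C: {a,b}
round 3: done
  S: {a,b}  A: {a,b}  B: {b}  C: {a,b}

FOLLOW sets:
initialize: $ ∈ FOLLOW(S)
[1]
  C→A a B: FOLLOW(A) ⊇ FIRST(a) = {a}; new: +{a}
  S→C S B: FOLLOW(C) ⊇ FIRST(S) = {a,b}; new: +{a,b}
  S→C S B: FOLLOW(S) ⊇ FIRST(B) = {b}; new: +{b}
  S→C S B: FOLLOW(B) ⊇ FOLLOW(S) ⊇ {$,b}; new: +{$,b}
  S→a C: FOLLOW(C) ⊇ FOLLOW(S) ⊇ {$,b}; new: +{$}
  S: {$,b}  A: {a}  B: {$,b}  C: {$,a,b}
[2]
  A→B: FOLLOW(B) ⊇ FOLLOW(A) ⊇ {a}; new: +{a}
  S: {$,b}  A: {a}  B: {$,a,b}  C: {$,a,b}
[3] (stable)
  S: {$,b}  A: {a}  B: {$,a,b}  C: {$,a,b}

FOLLOW(S) = ["$", "b"]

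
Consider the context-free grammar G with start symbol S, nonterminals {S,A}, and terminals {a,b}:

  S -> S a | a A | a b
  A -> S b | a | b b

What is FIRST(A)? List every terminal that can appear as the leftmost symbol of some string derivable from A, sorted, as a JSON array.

FIRST sets, iterate to fixpoint:
[1]
  A via A→a: +{a}
  A via A→b b: +{b}
  S via S→a A: +{a}
  FIRST(S)={a}  FIRST(A)={a,b}
[2] — fixpoint
  FIRST(S)={a}  FIRST(A)={a,b}

FIRST(A) = ["a", "b"]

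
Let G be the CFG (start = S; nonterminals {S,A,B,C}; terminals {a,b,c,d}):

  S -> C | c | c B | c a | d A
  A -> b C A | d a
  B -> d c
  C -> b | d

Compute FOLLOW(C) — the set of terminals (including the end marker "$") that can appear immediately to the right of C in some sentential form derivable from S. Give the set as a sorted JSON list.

FIRST iteration:
round 1:
  A via A→b C A: +{b}
  A via A→d a: +{d}
  B via B→d c: +{d}
  C via C→b: +{b}
  C via C→d: +{d}
  S via S→C: +{b,d}
  S via S→c: +{c}
  FIRST[S]={b,c,d}  FIRST[A]={b,d}  FIRST[B]={d}  FIRST[C]={b,d}
round 2: done
  FIRST[S]={b,c,d}  FIRST[A]={b,d}  FIRST[B]={d}  FIRST[C]={b,d}

FOLLOW sets:
FOLLOW(S) := {$}
[1]
  A→b C A: FOLLOW(C) ⊇ FIRST(A) = {b,d}; new: +{b,d}
  S→C: FOLLOW(C) ⊇ FOLLOW(S) ⊇ {$}; new: +{$}
  S→c B: FOLLOW(B) ⊇ FOLLOW(S) ⊇ {$}; new: +{$}
  S→d A: FOLLOW(A) ⊇ FOLLOW(S) ⊇ {$}; new: +{$}
  FOLLOW(S)={$}  FOLLOW(A)={$}  FOLLOW(B)={$}  FOLLOW(C)={$,b,d}
[2] (no change)
  FOLLOW(S)={$}  FOLLOW(A)={$}  FOLLOW(B)={$}  FOLLOW(C)={$,b,d}

FOLLOW(C) = ["$", "b", "d"]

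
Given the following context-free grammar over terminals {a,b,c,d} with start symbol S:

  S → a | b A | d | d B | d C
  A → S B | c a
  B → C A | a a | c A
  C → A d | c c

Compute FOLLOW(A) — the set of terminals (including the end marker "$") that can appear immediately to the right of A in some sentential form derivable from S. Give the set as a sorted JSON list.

Compute FIRST by fixpoint:
pass 1:
  A via A→c a: +{c}
  B via B→a a: +{a}
  B via B→c A: +{c}
  C via C→A d: +{c}
  S via S→a: +{a}
  S via S→b A: +{b}
  S via S→d: +{d}
  FIRST(S)={a,b,d}  FIRST(A)={c}  FIRST(B)={a,c}  FIRST(C)={c}
pass 2:
  A via A→S B: +{a,b,d}
  C via C→A d: +{a,b,d}
  FIRST(S)={a,b,d}  FIRST(A)={a,b,c,d}  FIRST(B)={a,c}  FIRST(C)={a,b,c,d}
pass 3:
  B via B→C A: +{b,d}
  FIRST(S)={a,b,d}  FIRST(A)={a,b,c,d}  FIRST(B)={a,b,c,d}  FIRST(C)={a,b,c,d}
pass 4: (stable)
  FIRST(S)={a,b,d}  FIRST(A)={a,b,c,d}  FIRST(B)={a,b,c,d}  FIRST(C)={a,b,c,d}

FOLLOW iteration:
initialize: $ ∈ FOLLOW(S)
pass 1:
  A→S B: FOLLOW(S) ⊇ FIRST(B) = {a,b,c,d}; new: +{a,b,c,d}
  B→C A: FOLLOW(C) ⊇ FIRST(A) = {a,b,c,d}; new: +{a,b,c,d}
  C→A d: FOLLOW(A) ⊇ FIRST(d) = {d}; new: +{d}
  S→b A: FOLLOW(A) ⊇ FOLLOW(S) ⊇ {$,a,b,c,d}; new: +{$,a,b,c}
  S→d B: FOLLOW(B) ⊇ FOLLOW(S) ⊇ {$,a,b,c,d}; new: +{$,a,b,c,d}
  S→d C: FOLLOW(C) ⊇ FOLLOW(S) ⊇ {$,a,b,c,d}; new: +{$}
  FOLLOW[S]={$,a,b,c,d}  FOLLOW[A]={$,a,b,c,d}  FOLLOW[B]={$,a,b,c,d}  FOLLOW[C]={$,a,b,c,d}
pass 2: (no change)
  FOLLOW[S]={$,a,b,c,d}  FOLLOW[A]={$,a,b,c,d}  FOLLOW[B]={$,a,b,c,d}  FOLLOW[C]={$,a,b,c,d}

FOLLOW(A) = ["$", "a", "b", "c", "d"]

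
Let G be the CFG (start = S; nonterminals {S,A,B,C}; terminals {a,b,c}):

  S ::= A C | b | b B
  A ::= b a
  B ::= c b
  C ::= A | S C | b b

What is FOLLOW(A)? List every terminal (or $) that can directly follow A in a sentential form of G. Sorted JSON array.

FIRST iteration:
pass 1:
  A via A→b a: +{b}
  B via B→c b: +{c}
  C via C→A: +{b}
  S via S→A C: +{b}
  FIRST[S]={b}  FIRST[A]={b}  FIRST[B]={c}  FIRST[C]={b}
pass 2: (stable)
  FIRST[S]={b}  FIRST[A]={b}  FIRST[B]={c}  FIRST[C]={b}

Compute FOLLOW by fixpoint:
FOLLOW(S) := {$}
[1]
  C→S C: FOLLOW(S) ⊇ FIRST(C) = {b}; new: +{b}
  S→A C: FOLLOW(A) ⊇ FIRST(C) = {b}; new: +{b}
  S→A C: FOLLOW(C) ⊇ FOLLOW(S) ⊇ {$,b}; new: +{$,b}
  S→b B: FOLLOW(B) ⊇ FOLLOW(S) ⊇ {$,b}; new: +{$,b}
  FOLLOW(S)={$,b}  FOLLOW(A)={b}  FOLLOW(B)={$,b}  FOLLOW(C)={$,b}
[2]
  C→A: FOLLOW(A) ⊇ FOLLOW(C) ⊇ {$,b}; new: +{$}
  FOLLOW(S)={$,b}  FOLLOW(A)={$,b}  FOLLOW(B)={$,b}  FOLLOW(C)={$,b}
[3] done
  FOLLOW(S)={$,b}  FOLLOW(A)={$,b}  FOLLOW(B)={$,b}  FOLLOW(C)={$,b}

FOLLOW(A) = ["$", "b"]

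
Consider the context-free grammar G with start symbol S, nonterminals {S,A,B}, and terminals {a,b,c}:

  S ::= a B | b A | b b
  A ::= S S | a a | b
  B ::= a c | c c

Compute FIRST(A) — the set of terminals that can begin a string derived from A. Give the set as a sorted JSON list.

FIRST iteration:
[1]
  A via A→a a: +{a}
  A via A→b: +{b}
  B via B→a c: +{a}
  B via B→c c: +{c}
  S via S→a B: +{a}
  S via S→b A: +{b}
  S: {a,b}  A: {a,b}  B: {a,c}
[2] (stable)
  S: {a,b}  A: {a,b}  B: {a,c}

FIRST(A) = ["a", "b"]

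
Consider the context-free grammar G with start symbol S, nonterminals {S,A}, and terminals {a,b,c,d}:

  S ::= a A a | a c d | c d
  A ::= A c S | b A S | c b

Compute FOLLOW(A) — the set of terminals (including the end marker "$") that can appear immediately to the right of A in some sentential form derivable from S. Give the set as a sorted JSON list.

FIRST sets, iterate to fixpoint:
[1]
  A via A→b A S: +{b}
  A via A→c b: +{c}
  S via S→a A a: +{a}
  S via S→c d: +{c}
  S: {a,c}  A: {b,c}
[2] — fixpoint
  S: {a,c}  A: {b,c}

FOLLOW iteration:
seed FOLLOW(S) with $
pass 1:
  A→A c S: FOLLOW(A) ⊇ FIRST(c) = {c}; new: +{c}
  A→A c S: FOLLOW(S) ⊇ FOLLOW(A) ⊇ {c}; new: +{c}
  A→b A S: FOLLOW(A) ⊇ FIRST(S) = {a,c}; new: +{a}
  A→b A S: FOLLOW(S) ⊇ FOLLOW(A) ⊇ {a,c}; new: +{a}
  FOLLOW(S)={$,a,c}  FOLLOW(A)={a,c}
pass 2: done
  FOLLOW(S)={$,a,c}  FOLLOW(A)={a,c}

FOLLOW(A) = ["a", "c"]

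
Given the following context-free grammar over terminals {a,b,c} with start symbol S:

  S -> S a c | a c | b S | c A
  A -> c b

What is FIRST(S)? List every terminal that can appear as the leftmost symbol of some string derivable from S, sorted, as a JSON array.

Compute FIRST by fixpoint:
[1]
  A via A→c b: +{c}
  S via S→a c: +{a}
  S via S→b S: +{b}
  S via S→c A: +{c}
  FIRST(S)={a,b,c}  FIRST(A)={c}
[2] (stable)
  FIRST(S)={a,b,c}  FIRST(A)={c}

FIRST(S) = ["a", "b", "c"]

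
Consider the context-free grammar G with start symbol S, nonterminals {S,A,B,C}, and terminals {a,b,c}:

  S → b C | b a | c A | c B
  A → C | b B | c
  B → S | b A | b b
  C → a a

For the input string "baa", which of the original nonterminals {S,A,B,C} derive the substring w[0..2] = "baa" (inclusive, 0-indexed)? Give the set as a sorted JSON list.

Convert to CNF:
  S -> T1 C | T1 T0 | T2 A | T2 B
  A -> T0 T0 | T1 B | c
  B -> T1 A | T1 C | T1 T0 | T1 T1 | T2 A | T2 B
  C -> T0 T0
  T0 -> a
  T1 -> b
  T2 -> c

CYK fill, restricted to cells inside w[0..2]:
  cell(0,0) b: {T1}  orig:{}
  cell(1,1) a: {T0}  orig:{}
  cell(2,2) a: {T0}  orig:{}
  cell(0,1) ba: {B,S}
  cell(1,2) aa: {A,C}
  cell(0,2) baa: {B,S}

Original NTs in T[0,2] deriving "baa": ["B", "S"]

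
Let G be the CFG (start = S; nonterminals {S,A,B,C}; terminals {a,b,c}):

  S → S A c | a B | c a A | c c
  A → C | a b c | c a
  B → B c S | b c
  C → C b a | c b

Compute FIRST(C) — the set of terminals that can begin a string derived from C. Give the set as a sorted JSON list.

FIRST sets, iterate to fixpoint:
pass 1:
  A via A→a b c: +{a}
  A via A→c a: +{c}
  B via B→b c: +{b}
  C via C→c b: +{c}
  S via S→a B: +{a}
  S via S→c a A: +{c}
  FIRST[S]={a,c}  FIRST[A]={a,c}  FIRST[B]={b}  FIRST[C]={c}
pass 2: (no change)
  FIRST[S]={a,c}  FIRST[A]={a,c}  FIRST[B]={b}  FIRST[C]={c}

FIRST(C) = ["c"]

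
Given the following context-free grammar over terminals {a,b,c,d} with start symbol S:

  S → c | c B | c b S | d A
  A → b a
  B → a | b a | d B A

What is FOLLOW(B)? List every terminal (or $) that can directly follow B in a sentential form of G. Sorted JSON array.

FIRST iteration:
iter 1:
  A via A→b a: +{b}
  B via B→a: +{a}
  B via B→b a: +{b}
  B via B→d B A: +{d}
  S via S→c: +{c}
  S via S→d A: +{d}
  FIRST[S]={c,d}  FIRST[A]={b}  FIRST[B]={a,b,d}
iter 2: (stable)
  FIRST[S]={c,d}  FIRST[A]={b}  FIRST[B]={a,b,d}

FOLLOW iteration:
seed FOLLOW(S) with $
pass 1:
  B→d B A: FOLLOW(B) ⊇ FIRST(A) = {b}; new: +{b}
  B→d B A: FOLLOW(A) ⊇ FOLLOW(B) ⊇ {b}; new: +{b}
  S→c B: FOLLOW(B) ⊇ FOLLOW(S) ⊇ {$}; new: +{$}
  S→d A: FOLLOW(A) ⊇ FOLLOW(S) ⊇ {$}; new: +{$}
  FOLLOW[S]={$}  FOLLOW[A]={$,b}  FOLLOW[B]={$,b}
pass 2: (no change)
  FOLLOW[S]={$}  FOLLOW[A]={$,b}  FOLLOW[B]={$,b}

FOLLOW(B) = ["$", "b"]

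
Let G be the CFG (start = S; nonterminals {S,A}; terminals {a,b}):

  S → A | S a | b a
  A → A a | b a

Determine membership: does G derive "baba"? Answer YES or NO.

CNF form of G:
  S -> A T0 | S T0 | T1 T0
  A -> A T0 | T1 T0
  T0 -> a
  T1 -> b

CYK fill:
  [0..0]={T1}  "b"  orig:{}
  [1..1]={T0}  "a"  orig:{}
  [2..2]={T1}  "b"  orig:{}
  [3..3]={T0}  "a"  orig:{}
  [0..1]={A,S}  "ba"
  [1..2]=∅  "ab"
  [2..3]={A,S}  "ba"
  [0..2]=∅  "bab"
  [1..3]=∅  "aba"
  [0..3]=∅  "baba"

S ∉ T[0,3] ⇒ NO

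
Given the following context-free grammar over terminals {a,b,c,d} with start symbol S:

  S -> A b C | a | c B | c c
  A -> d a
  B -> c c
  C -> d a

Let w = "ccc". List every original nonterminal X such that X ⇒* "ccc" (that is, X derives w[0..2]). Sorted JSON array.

CNF form of G:
  S -> A X4 | T2 B | T2 T2 | a
  A -> T0 T1
  B -> T2 T2
  C -> T0 T1
  T0 -> d
  T1 -> a
  T2 -> c
  T3 -> b
  X4 -> T3 C

CYK table (by increasing span) — only the sub-triangle for w[0..2]:
  [0..0]={T2}  "c"  orig:{}
  [1..1]={T2}  "c"  orig:{}
  [2..2]={T2}  "c"  orig:{}
  [0..1]={B,S}  "cc"
  [1..2]={B,S}  "cc"
  [0..2]={S}  "ccc"

Original NTs in T[0,2] deriving "ccc": ["S"]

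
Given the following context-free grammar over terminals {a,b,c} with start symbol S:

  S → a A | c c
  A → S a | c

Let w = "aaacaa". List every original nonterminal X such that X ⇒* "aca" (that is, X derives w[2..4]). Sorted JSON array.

CNF form of G:
  S -> T0 A | T1 T1
  A -> S T0 | c
  T0 -> a
  T1 -> c

CYK table (by increasing span), restricted to cells inside w[2..4]:
  T[2,2] 'a' = {T0}  orig:{}
  T[3,3] 'c' = {A,T1}  orig:{A}
  T[4,4] 'a' = {T0}  orig:{}
  T[2,3] 'ac' = {S}
  T[3,4] 'ca' = ∅
  T[2,4] 'aca' = {A}

Original NTs in T[2,4] deriving "aca": ["A"]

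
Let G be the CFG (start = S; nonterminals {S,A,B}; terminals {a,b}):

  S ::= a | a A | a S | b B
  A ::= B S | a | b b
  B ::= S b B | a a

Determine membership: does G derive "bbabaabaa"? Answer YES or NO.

Convert to CNF:
  S -> T0 B | T1 A | T1 S | a
  A -> B S | T0 T0 | a
  B -> S X2 | T1 T1
  T0 -> b
  T1 -> a
  X2 -> T0 B

Fill CYK table bottom-up:
  [0..0]={T0}  "b"  orig:{}
  [1..1]={T0}  "b"  orig:{}
  [2..2]={A,S,T1}  "a"  orig:{A,S}
  [3..3]={T0}  "b"  orig:{}
  [4..4]={A,S,T1}  "a"  orig:{A,S}
  [5..5]={A,S,T1}  "a"  orig:{A,S}
  [6..6]={T0}  "b"  orig:{}
  [7..7]={A,S,T1}  "a"  orig:{A,S}
  [8..8]={A,S,T1}  "a"  orig:{A,S}
  [0..1]={A}  "bb"
  [1..2]=∅  "ba"
  [2..3]=∅  "ab"
  [3..4]=∅  "ba"
  [4..5]={B,S}  "aa"
  [5..6]=∅  "ab"
  [6..7]=∅  "ba"
  [7..8]={B,S}  "aa"
  [0..2]=∅  "bba"
  [1..3]=∅  "bab"
  [2..4]=∅  "aba"
  [3..5]={S,X2}  "baa"  orig:{S}
  [4..6]=∅  "aab"
  [5..7]=∅  "aba"
  [6..8]={S,X2}  "baa"  orig:{S}
  [0..3]=∅  "bbab"
  [1..4]=∅  "baba"
  [2..5]={B,S}  "abaa"
  [3..6]=∅  "baab"
  [4..7]=∅  "aaba"
  [5..8]={B,S}  "abaa"
  [0..4]=∅  "bbaba"
  [1..5]={S,X2}  "babaa"  orig:{S}
  [2..6]=∅  "abaab"
  [3..7]=∅  "baaba"
  [4..8]={A,B,S}  "aabaa"
  [0..5]=∅  "bbabaa"
  [1..6]=∅  "babaab"
  [2..7]=∅  "abaaba"
  [3..8]={B,S,X2}  "baabaa"  orig:{B,S}
  [0..6]=∅  "bbabaab"
  [1..7]=∅  "babaaba"
  [2..8]={A,B,S}  "abaabaa"
  [0..7]=∅  "bbabaaba"
  [1..8]={B,S,X2}  "babaabaa"  orig:{B,S}
  [0..8]={S,X2}  "bbabaabaa"  orig:{S}

S ∈ T[0,8] ⇒ YES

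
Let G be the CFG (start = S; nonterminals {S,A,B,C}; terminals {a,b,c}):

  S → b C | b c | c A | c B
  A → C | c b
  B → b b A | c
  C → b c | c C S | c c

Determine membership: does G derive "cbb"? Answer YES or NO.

Convert to CNF:
  S -> T0 C | T0 T1 | T1 A | T1 B
  A -> T0 T1 | T1 T0 | T1 T1 | T1 X2
  B -> T0 X3 | c
  C -> T0 T1 | T1 T1 | T1 X4
  T0 -> b
  T1 -> c
  X2 -> C S
  X3 -> T0 A
  X4 -> C S

CYK fill:
  cell(0,0) c: {B,T1}  orig:{B}
  cell(1,1) b: {T0}  orig:{}
  cell(2,2) b: {T0}  orig:{}
  cell(0,1) cb: {A}
  cell(1,2) bb: ∅
  cell(0,2) cbb: ∅

S ∉ T[0,2] ⇒ NO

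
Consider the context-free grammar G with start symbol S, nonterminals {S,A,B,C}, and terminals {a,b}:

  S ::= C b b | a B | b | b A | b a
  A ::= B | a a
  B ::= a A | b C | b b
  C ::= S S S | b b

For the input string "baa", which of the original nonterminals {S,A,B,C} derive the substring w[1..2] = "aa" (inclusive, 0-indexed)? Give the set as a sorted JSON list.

CNF form of G:
  S -> C X3 | T0 B | T1 A | T1 T0 | b
  A -> T0 A | T0 T0 | T1 C | T1 T1
  B -> T0 A | T1 C | T1 T1
  C -> S X2 | T1 T1
  T0 -> a
  T1 -> b
  X2 -> S S
  X3 -> T1 T1

Fill CYK table bottom-up — only the sub-triangle for w[1..2]:
  T[1,1] 'a' = {T0}  orig:{}
  T[2,2] 'a' = {T0}  orig:{}
  T[1,2] 'aa' = {A}

Original NTs in T[1,2] deriving "aa": ["A"]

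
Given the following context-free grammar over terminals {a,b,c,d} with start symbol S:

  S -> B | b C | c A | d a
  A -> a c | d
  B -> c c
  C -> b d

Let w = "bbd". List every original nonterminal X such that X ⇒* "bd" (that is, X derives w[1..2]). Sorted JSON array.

CNF form of G:
  S -> T1 A | T1 T1 | T2 C | T3 T0
  A -> T0 T1 | d
  B -> T1 T1
  C -> T2 T3
  T0 -> a
  T1 -> c
  T2 -> b
  T3 -> d

Fill CYK table bottom-up, restricted to cells inside w[1..2]:
  T[1,1] 'b' = {T2}  orig:{}
  T[2,2] 'd' = {A,T3}  orig:{A}
  T[1,2] 'bd' = {C}

Original NTs in T[1,2] deriving "bd": ["C"]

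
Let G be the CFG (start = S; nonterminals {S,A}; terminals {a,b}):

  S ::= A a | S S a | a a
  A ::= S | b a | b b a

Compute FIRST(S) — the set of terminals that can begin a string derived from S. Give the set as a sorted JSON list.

Compute FIRST by fixpoint:
[1]
  A via A→b a: +{b}
  S via S→A a: +{b}
  S via S→a a: +{a}
  FIRST(S)={a,b}  FIRST(A)={b}
[2]
  A via A→S: +{a}
  FIRST(S)={a,b}  FIRST(A)={a,b}
[3] (no change)
  FIRST(S)={a,b}  FIRST(A)={a,b}

FIRST(S) = ["a", "b"]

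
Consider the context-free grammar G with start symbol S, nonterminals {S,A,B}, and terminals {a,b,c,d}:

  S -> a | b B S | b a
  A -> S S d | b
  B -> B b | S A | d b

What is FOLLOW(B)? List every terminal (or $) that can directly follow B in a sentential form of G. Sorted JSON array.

FIRST sets, iterate to fixpoint:
round 1:
  A via A→b: +{b}
  B via B→d b: +{d}
  S via S→a: +{a}
  S via S→b B S: +{b}
  FIRST[S]={a,b}  FIRST[A]={b}  FIRST[B]={d}
round 2:
  A via A→S S d: +{a}
  B via B→S A: +{a,b}
  FIRST[S]={a,b}  FIRST[A]={a,b}  FIRST[B]={a,b,d}
round 3: done
  FIRST[S]={a,b}  FIRST[A]={a,b}  FIRST[B]={a,b,d}

FOLLOW sets:
seed FOLLOW(S) with $
round 1:
  A→S S d: FOLLOW(S) ⊇ FIRST(S) = {a,b}; new: +{a,b}
  A→S S d: FOLLOW(S) ⊇ FIRST(d) = {d}; new: +{d}
  B→B b: FOLLOW(B) ⊇ FIRST(b) = {b}; new: +{b}
  B→S A: FOLLOW(A) ⊇ FOLLOW(B) ⊇ {b}; new: +{b}
  S→b B S: FOLLOW(B) ⊇ FIRST(S) = {a,b}; new: +{a}
  FOLLOW(S)={$,a,b,d}  FOLLOW(A)={b}  FOLLOW(B)={a,b}
round 2:
  B→S A: FOLLOW(A) ⊇ FOLLOW(B) ⊇ {a,b}; new: +{a}
  FOLLOW(S)={$,a,b,d}  FOLLOW(A)={a,b}  FOLLOW(B)={a,b}
round 3: (stable)
  FOLLOW(S)={$,a,b,d}  FOLLOW(A)={a,b}  FOLLOW(B)={a,b}

FOLLOW(B) = ["a", "b"]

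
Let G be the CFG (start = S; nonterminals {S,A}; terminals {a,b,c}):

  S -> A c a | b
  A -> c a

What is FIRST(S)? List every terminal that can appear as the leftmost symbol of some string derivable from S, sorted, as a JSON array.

FIRST sets, iterate to fixpoint:
[1]
  A via A→c a: +{c}
  S via S→A c a: +{c}
  S via S→b: +{b}
  S: {b,c}  A: {c}
[2] — fixpoint
  S: {b,c}  A: {c}

FIRST(S) = ["b", "c"]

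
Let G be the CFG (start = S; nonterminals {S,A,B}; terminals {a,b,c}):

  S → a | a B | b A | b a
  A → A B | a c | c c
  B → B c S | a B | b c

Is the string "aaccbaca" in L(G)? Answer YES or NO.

CNF form of G:
  S -> T0 B | T2 A | T2 T0 | a
  A -> A B | T0 T1 | T1 T1
  B -> B X3 | T0 B | T2 T1
  T0 -> a
  T1 -> c
  T2 -> b
  X3 -> T1 S

CYK table (by increasing span):
  cell(0,0) a: {S,T0}  orig:{S}
  cell(1,1) a: {S,T0}  orig:{S}
  cell(2,2) c: {T1}  orig:{}
  cell(3,3) c: {T1}  orig:{}
  cell(4,4) b: {T2}  orig:{}
  cell(5,5) a: {S,T0}  orig:{S}
  cell(6,6) c: {T1}  orig:{}
  cell(7,7) a: {S,T0}  orig:{S}
  cell(0,1) aa: ∅
  cell(1,2) ac: {A}
  cell(2,3) cc: {A}
  cell(3,4) cb: ∅
  cell(4,5) ba: {S}
  cell(5,6) ac: {A}
  cell(6,7) ca: {X3}  orig:{}
  cell(0,2) aac: ∅
  cell(1,3) acc: ∅
  cell(2,4) ccb: ∅
  cell(3,5) cba: {X3}  orig:{}
  cell(4,6) bac: {S}
  cell(5,7) aca: ∅
  cell(0,3) aacc: ∅
  cell(1,4) accb: ∅
  cell(2,5) ccba: ∅
  cell(3,6) cbac: {X3}  orig:{}
  cell(4,7) baca: ∅
  cell(0,4) aaccb: ∅
  cell(1,5) accba: ∅
  cell(2,6) ccbac: ∅
  cell(3,7) cbaca: ∅
  cell(0,5) aaccba: ∅
  cell(1,6) accbac: ∅
  cell(2,7) ccbaca: ∅
  cell(0,6) aaccbac: ∅
  cell(1,7) accbaca: ∅
  cell(0,7) aaccbaca: ∅

S ∉ T[0,7] ⇒ NO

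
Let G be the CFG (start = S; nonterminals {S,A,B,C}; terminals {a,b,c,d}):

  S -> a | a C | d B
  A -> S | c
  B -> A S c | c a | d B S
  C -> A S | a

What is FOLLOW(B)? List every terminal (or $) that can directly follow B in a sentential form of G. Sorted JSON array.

Compute FIRST by fixpoint:
pass 1:
  A via A→c: +{c}
  B via B→A S c: +{c}
  B via B→d B S: +{d}
  C via C→A S: +{c}
  C via C→a: +{a}
  S via S→a: +{a}
  S via S→d B: +{d}
  S: {a,d}  A: {c}  B: {c,d}  C: {a,c}
pass 2:
  A via A→S: +{a,d}
  B via B→A S c: +{a}
  C via C→A S: +{d}
  S: {a,d}  A: {a,c,d}  B: {a,c,d}  C: {a,c,d}
pass 3: — fixpoint
  S: {a,d}  A: {a,c,d}  B: {a,c,d}  C: {a,c,d}

Compute FOLLOW by fixpoint:
initialize: $ ∈ FOLLOW(S)
round 1:
  B→A S c: FOLLOW(A) ⊇ FIRST(S) = {a,d}; new: +{a,d}
  B→A S c: FOLLOW(S) ⊇ FIRST(c) = {c}; new: +{c}
  B→d B S: FOLLOW(B) ⊇ FIRST(S) = {a,d}; new: +{a,d}
  B→d B S: FOLLOW(S) ⊇ FOLLOW(B) ⊇ {a,d}; new: +{a,d}
  S→a C: FOLLOW(C) ⊇ FOLLOW(S) ⊇ {$,a,c,d}; new: +{$,a,c,d}
  S→d B: FOLLOW(B) ⊇ FOLLOW(S) ⊇ {$,a,c,d}; new: +{$,c}
  FOLLOW(S)={$,a,c,d}  FOLLOW(A)={a,d}  FOLLOW(B)={$,a,c,d}  FOLLOW(C)={$,a,c,d}
round 2: done
  FOLLOW(S)={$,a,c,d}  FOLLOW(A)={a,d}  FOLLOW(B)={$,a,c,d}  FOLLOW(C)={$,a,c,d}

FOLLOW(B) = ["$", "a", "c", "d"]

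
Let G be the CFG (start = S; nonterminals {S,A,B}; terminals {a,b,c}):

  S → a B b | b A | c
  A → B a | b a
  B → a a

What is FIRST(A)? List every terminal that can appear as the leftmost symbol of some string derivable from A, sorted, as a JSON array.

Compute FIRST by fixpoint:
round 1:
  A via A→b a: +{b}
  B via B→a a: +{a}
  S via S→a B b: +{a}
  S via S→b A: +{b}
  S via S→c: +{c}
  FIRST(S)={a,b,c}  FIRST(A)={b}  FIRST(B)={a}
round 2:
  A via A→B a: +{a}
  FIRST(S)={a,b,c}  FIRST(A)={a,b}  FIRST(B)={a}
round 3: — fixpoint
  FIRST(S)={a,b,c}  FIRST(A)={a,b}  FIRST(B)={a}

FIRST(A) = ["a", "b"]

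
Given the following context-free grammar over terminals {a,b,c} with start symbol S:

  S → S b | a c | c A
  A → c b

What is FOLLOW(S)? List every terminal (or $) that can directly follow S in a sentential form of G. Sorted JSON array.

FIRST sets, iterate to fixpoint:
[1]
  A via A→c b: +{c}
  S via S→a c: +{a}
  S via S→c A: +{c}
  FIRST(S)={a,c}  FIRST(A)={c}
[2] done
  FIRST(S)={a,c}  FIRST(A)={c}

Compute FOLLOW by fixpoint:
initialize: $ ∈ FOLLOW(S)
iter 1:
  S→S b: FOLLOW(S) ⊇ FIRST(b) = {b}; new: +{b}
  S→c A: FOLLOW(A) ⊇ FOLLOW(S) ⊇ {$,b}; new: +{$,b}
  S: {$,b}  A: {$,b}
iter 2: (stable)
  S: {$,b}  A: {$,b}

FOLLOW(S) = ["$", "b"]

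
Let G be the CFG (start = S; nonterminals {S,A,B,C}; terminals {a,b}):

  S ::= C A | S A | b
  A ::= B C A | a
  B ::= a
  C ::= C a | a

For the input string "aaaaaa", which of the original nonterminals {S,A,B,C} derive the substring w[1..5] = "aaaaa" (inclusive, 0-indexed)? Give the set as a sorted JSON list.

Convert to CNF:
  S -> C A | S A | b
  A -> B X1 | a
  B -> a
  C -> C T0 | a
  T0 -> a
  X1 -> C A

CYK table (by increasing span) (cells [i..j] with 1 ≤ i ≤ j ≤ 5 only):
  cell(1,1) a: {A,B,C,T0}  orig:{A,B,C}
  cell(2,2) a: {A,B,C,T0}  orig:{A,B,C}
  cell(3,3) a: {A,B,C,T0}  orig:{A,B,C}
  cell(4,4) a: {A,B,C,T0}  orig:{A,B,C}
  cell(5,5) a: {A,B,C,T0}  orig:{A,B,C}
  cell(1,2) aa: {C,S,X1}  orig:{C,S}
  cell(2,3) aa: {C,S,X1}  orig:{C,S}
  cell(3,4) aa: {C,S,X1}  orig:{C,S}
  cell(4,5) aa: {C,S,X1}  orig:{C,S}
  cell(1,3) aaa: {A,C,S,X1}  orig:{A,C,S}
  cell(2,4) aaa: {A,C,S,X1}  orig:{A,C,S}
  cell(3,5) aaa: {A,C,S,X1}  orig:{A,C,S}
  cell(1,4) aaaa: {A,C,S,X1}  orig:{A,C,S}
  cell(2,5) aaaa: {A,C,S,X1}  orig:{A,C,S}
  cell(1,5) aaaaa: {A,C,S,X1}  orig:{A,C,S}

Original NTs in T[1,5] deriving "aaaaa": ["A", "C", "S"]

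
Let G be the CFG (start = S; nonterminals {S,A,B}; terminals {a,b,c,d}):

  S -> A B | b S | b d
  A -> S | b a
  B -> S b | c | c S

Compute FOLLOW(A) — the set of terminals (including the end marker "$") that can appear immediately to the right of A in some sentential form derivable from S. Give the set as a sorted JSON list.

Compute FIRST by fixpoint:
round 1:
  A via A→b a: +{b}
  B via B→c: +{c}
  S via S→A B: +{b}
  FIRST(S)={b}  FIRST(A)={b}  FIRST(B)={c}
round 2:
  B via B→S b: +{b}
  FIRST(S)={b}  FIRST(A)={b}  FIRST(B)={b,c}
round 3: done
  FIRST(S)={b}  FIRST(A)={b}  FIRST(B)={b,c}

FOLLOW iteration:
FOLLOW(S) := {$}
pass 1:
  B→S b: FOLLOW(S) ⊇ FIRST(b) = {b}; new: +{b}
  S→A B: FOLLOW(A) ⊇ FIRST(B) = {b,c}; new: +{b,c}
  S→A B: FOLLOW(B) ⊇ FOLLOW(S) ⊇ {$,b}; new: +{$,b}
  S: {$,b}  A: {b,c}  B: {$,b}
pass 2:
  A→S: FOLLOW(S) ⊇ FOLLOW(A) ⊇ {b,c}; new: +{c}
  S→A B: FOLLOW(B) ⊇ FOLLOW(S) ⊇ {$,b,c}; new: +{c}
  S: {$,b,c}  A: {b,c}  B: {$,b,c}
pass 3: (stable)
  S: {$,b,c}  A: {b,c}  B: {$,b,c}

FOLLOW(A) = ["b", "c"]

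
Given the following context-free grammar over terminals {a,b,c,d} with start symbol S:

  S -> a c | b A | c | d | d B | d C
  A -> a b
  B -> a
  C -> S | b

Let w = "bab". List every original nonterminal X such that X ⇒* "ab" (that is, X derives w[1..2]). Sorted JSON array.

CNF form of G:
  S -> T0 T2 | T1 A | T3 B | T3 C | c | d
  A -> T0 T1
  B -> a
  C -> T0 T2 | T1 A | T3 B | T3 C | b | c | d
  T0 -> a
  T1 -> b
  T2 -> c
  T3 -> d

Fill CYK table bottom-up (cells [i..j] with 1 ≤ i ≤ j ≤ 2 only):
  [1..1]={B,T0}  "a"  orig:{B}
  [2..2]={C,T1}  "b"  orig:{C}
  [1..2]={A}  "ab"

Original NTs in T[1,2] deriving "ab": ["A"]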